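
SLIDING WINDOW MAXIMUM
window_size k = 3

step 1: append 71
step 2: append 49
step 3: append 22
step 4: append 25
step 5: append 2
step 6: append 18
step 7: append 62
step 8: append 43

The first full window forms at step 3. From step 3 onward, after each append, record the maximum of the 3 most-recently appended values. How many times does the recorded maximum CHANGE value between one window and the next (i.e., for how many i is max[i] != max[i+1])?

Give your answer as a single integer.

Answer: 3

Derivation:
step 1: append 71 -> window=[71] (not full yet)
step 2: append 49 -> window=[71, 49] (not full yet)
step 3: append 22 -> window=[71, 49, 22] -> max=71
step 4: append 25 -> window=[49, 22, 25] -> max=49
step 5: append 2 -> window=[22, 25, 2] -> max=25
step 6: append 18 -> window=[25, 2, 18] -> max=25
step 7: append 62 -> window=[2, 18, 62] -> max=62
step 8: append 43 -> window=[18, 62, 43] -> max=62
Recorded maximums: 71 49 25 25 62 62
Changes between consecutive maximums: 3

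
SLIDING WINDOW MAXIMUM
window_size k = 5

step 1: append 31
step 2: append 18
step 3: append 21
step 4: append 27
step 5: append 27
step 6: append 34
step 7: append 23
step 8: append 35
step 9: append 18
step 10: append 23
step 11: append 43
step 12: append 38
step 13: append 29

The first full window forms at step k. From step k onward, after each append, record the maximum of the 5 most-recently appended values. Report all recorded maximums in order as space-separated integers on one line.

Answer: 31 34 34 35 35 35 43 43 43

Derivation:
step 1: append 31 -> window=[31] (not full yet)
step 2: append 18 -> window=[31, 18] (not full yet)
step 3: append 21 -> window=[31, 18, 21] (not full yet)
step 4: append 27 -> window=[31, 18, 21, 27] (not full yet)
step 5: append 27 -> window=[31, 18, 21, 27, 27] -> max=31
step 6: append 34 -> window=[18, 21, 27, 27, 34] -> max=34
step 7: append 23 -> window=[21, 27, 27, 34, 23] -> max=34
step 8: append 35 -> window=[27, 27, 34, 23, 35] -> max=35
step 9: append 18 -> window=[27, 34, 23, 35, 18] -> max=35
step 10: append 23 -> window=[34, 23, 35, 18, 23] -> max=35
step 11: append 43 -> window=[23, 35, 18, 23, 43] -> max=43
step 12: append 38 -> window=[35, 18, 23, 43, 38] -> max=43
step 13: append 29 -> window=[18, 23, 43, 38, 29] -> max=43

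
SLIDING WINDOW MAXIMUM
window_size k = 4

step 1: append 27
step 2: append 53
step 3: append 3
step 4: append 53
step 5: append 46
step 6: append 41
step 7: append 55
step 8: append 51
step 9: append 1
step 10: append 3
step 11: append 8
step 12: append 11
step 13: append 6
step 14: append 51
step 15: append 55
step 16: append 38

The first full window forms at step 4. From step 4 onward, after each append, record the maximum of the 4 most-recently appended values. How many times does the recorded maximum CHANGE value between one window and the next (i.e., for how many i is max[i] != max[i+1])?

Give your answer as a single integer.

Answer: 5

Derivation:
step 1: append 27 -> window=[27] (not full yet)
step 2: append 53 -> window=[27, 53] (not full yet)
step 3: append 3 -> window=[27, 53, 3] (not full yet)
step 4: append 53 -> window=[27, 53, 3, 53] -> max=53
step 5: append 46 -> window=[53, 3, 53, 46] -> max=53
step 6: append 41 -> window=[3, 53, 46, 41] -> max=53
step 7: append 55 -> window=[53, 46, 41, 55] -> max=55
step 8: append 51 -> window=[46, 41, 55, 51] -> max=55
step 9: append 1 -> window=[41, 55, 51, 1] -> max=55
step 10: append 3 -> window=[55, 51, 1, 3] -> max=55
step 11: append 8 -> window=[51, 1, 3, 8] -> max=51
step 12: append 11 -> window=[1, 3, 8, 11] -> max=11
step 13: append 6 -> window=[3, 8, 11, 6] -> max=11
step 14: append 51 -> window=[8, 11, 6, 51] -> max=51
step 15: append 55 -> window=[11, 6, 51, 55] -> max=55
step 16: append 38 -> window=[6, 51, 55, 38] -> max=55
Recorded maximums: 53 53 53 55 55 55 55 51 11 11 51 55 55
Changes between consecutive maximums: 5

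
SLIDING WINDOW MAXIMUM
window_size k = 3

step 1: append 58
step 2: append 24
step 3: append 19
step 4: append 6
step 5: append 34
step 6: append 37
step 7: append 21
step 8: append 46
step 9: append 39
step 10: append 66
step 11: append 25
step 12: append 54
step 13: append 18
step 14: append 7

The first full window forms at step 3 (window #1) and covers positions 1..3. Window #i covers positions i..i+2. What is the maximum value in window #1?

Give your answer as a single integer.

step 1: append 58 -> window=[58] (not full yet)
step 2: append 24 -> window=[58, 24] (not full yet)
step 3: append 19 -> window=[58, 24, 19] -> max=58
Window #1 max = 58

Answer: 58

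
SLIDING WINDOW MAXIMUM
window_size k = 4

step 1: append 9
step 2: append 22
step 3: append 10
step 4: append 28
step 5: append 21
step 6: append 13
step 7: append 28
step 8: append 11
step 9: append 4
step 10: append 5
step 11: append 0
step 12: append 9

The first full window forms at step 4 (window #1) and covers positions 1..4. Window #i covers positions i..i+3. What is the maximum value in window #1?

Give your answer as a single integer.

step 1: append 9 -> window=[9] (not full yet)
step 2: append 22 -> window=[9, 22] (not full yet)
step 3: append 10 -> window=[9, 22, 10] (not full yet)
step 4: append 28 -> window=[9, 22, 10, 28] -> max=28
Window #1 max = 28

Answer: 28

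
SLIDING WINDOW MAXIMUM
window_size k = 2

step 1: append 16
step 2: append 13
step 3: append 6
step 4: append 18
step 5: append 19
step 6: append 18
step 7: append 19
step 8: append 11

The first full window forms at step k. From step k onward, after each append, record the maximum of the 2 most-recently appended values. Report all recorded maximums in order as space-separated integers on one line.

Answer: 16 13 18 19 19 19 19

Derivation:
step 1: append 16 -> window=[16] (not full yet)
step 2: append 13 -> window=[16, 13] -> max=16
step 3: append 6 -> window=[13, 6] -> max=13
step 4: append 18 -> window=[6, 18] -> max=18
step 5: append 19 -> window=[18, 19] -> max=19
step 6: append 18 -> window=[19, 18] -> max=19
step 7: append 19 -> window=[18, 19] -> max=19
step 8: append 11 -> window=[19, 11] -> max=19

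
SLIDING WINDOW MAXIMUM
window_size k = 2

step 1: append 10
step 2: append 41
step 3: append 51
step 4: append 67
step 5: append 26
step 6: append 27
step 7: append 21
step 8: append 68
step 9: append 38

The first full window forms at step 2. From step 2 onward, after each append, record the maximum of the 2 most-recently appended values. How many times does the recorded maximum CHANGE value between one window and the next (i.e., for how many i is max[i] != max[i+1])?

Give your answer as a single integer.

Answer: 4

Derivation:
step 1: append 10 -> window=[10] (not full yet)
step 2: append 41 -> window=[10, 41] -> max=41
step 3: append 51 -> window=[41, 51] -> max=51
step 4: append 67 -> window=[51, 67] -> max=67
step 5: append 26 -> window=[67, 26] -> max=67
step 6: append 27 -> window=[26, 27] -> max=27
step 7: append 21 -> window=[27, 21] -> max=27
step 8: append 68 -> window=[21, 68] -> max=68
step 9: append 38 -> window=[68, 38] -> max=68
Recorded maximums: 41 51 67 67 27 27 68 68
Changes between consecutive maximums: 4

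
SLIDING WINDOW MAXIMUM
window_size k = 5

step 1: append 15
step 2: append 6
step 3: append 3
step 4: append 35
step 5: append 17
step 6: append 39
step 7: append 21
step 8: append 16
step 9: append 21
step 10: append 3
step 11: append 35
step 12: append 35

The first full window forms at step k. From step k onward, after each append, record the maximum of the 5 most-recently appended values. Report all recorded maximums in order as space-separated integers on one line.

step 1: append 15 -> window=[15] (not full yet)
step 2: append 6 -> window=[15, 6] (not full yet)
step 3: append 3 -> window=[15, 6, 3] (not full yet)
step 4: append 35 -> window=[15, 6, 3, 35] (not full yet)
step 5: append 17 -> window=[15, 6, 3, 35, 17] -> max=35
step 6: append 39 -> window=[6, 3, 35, 17, 39] -> max=39
step 7: append 21 -> window=[3, 35, 17, 39, 21] -> max=39
step 8: append 16 -> window=[35, 17, 39, 21, 16] -> max=39
step 9: append 21 -> window=[17, 39, 21, 16, 21] -> max=39
step 10: append 3 -> window=[39, 21, 16, 21, 3] -> max=39
step 11: append 35 -> window=[21, 16, 21, 3, 35] -> max=35
step 12: append 35 -> window=[16, 21, 3, 35, 35] -> max=35

Answer: 35 39 39 39 39 39 35 35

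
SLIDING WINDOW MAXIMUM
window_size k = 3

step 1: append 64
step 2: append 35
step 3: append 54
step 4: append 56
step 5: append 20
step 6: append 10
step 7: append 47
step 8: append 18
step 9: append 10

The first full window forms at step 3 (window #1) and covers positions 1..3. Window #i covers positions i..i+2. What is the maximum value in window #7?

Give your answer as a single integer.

step 1: append 64 -> window=[64] (not full yet)
step 2: append 35 -> window=[64, 35] (not full yet)
step 3: append 54 -> window=[64, 35, 54] -> max=64
step 4: append 56 -> window=[35, 54, 56] -> max=56
step 5: append 20 -> window=[54, 56, 20] -> max=56
step 6: append 10 -> window=[56, 20, 10] -> max=56
step 7: append 47 -> window=[20, 10, 47] -> max=47
step 8: append 18 -> window=[10, 47, 18] -> max=47
step 9: append 10 -> window=[47, 18, 10] -> max=47
Window #7 max = 47

Answer: 47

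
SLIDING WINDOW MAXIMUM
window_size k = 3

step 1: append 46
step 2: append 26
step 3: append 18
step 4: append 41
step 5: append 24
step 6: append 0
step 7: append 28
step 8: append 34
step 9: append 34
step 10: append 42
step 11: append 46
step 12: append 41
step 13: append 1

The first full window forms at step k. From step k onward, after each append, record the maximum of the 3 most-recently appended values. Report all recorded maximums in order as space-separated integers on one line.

Answer: 46 41 41 41 28 34 34 42 46 46 46

Derivation:
step 1: append 46 -> window=[46] (not full yet)
step 2: append 26 -> window=[46, 26] (not full yet)
step 3: append 18 -> window=[46, 26, 18] -> max=46
step 4: append 41 -> window=[26, 18, 41] -> max=41
step 5: append 24 -> window=[18, 41, 24] -> max=41
step 6: append 0 -> window=[41, 24, 0] -> max=41
step 7: append 28 -> window=[24, 0, 28] -> max=28
step 8: append 34 -> window=[0, 28, 34] -> max=34
step 9: append 34 -> window=[28, 34, 34] -> max=34
step 10: append 42 -> window=[34, 34, 42] -> max=42
step 11: append 46 -> window=[34, 42, 46] -> max=46
step 12: append 41 -> window=[42, 46, 41] -> max=46
step 13: append 1 -> window=[46, 41, 1] -> max=46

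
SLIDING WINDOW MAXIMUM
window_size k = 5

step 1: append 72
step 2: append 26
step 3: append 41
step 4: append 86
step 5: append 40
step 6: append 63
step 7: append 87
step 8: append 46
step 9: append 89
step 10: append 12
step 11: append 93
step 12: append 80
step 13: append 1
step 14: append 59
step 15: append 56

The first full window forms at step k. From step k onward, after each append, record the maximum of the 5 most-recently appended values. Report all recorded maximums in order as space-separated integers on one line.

step 1: append 72 -> window=[72] (not full yet)
step 2: append 26 -> window=[72, 26] (not full yet)
step 3: append 41 -> window=[72, 26, 41] (not full yet)
step 4: append 86 -> window=[72, 26, 41, 86] (not full yet)
step 5: append 40 -> window=[72, 26, 41, 86, 40] -> max=86
step 6: append 63 -> window=[26, 41, 86, 40, 63] -> max=86
step 7: append 87 -> window=[41, 86, 40, 63, 87] -> max=87
step 8: append 46 -> window=[86, 40, 63, 87, 46] -> max=87
step 9: append 89 -> window=[40, 63, 87, 46, 89] -> max=89
step 10: append 12 -> window=[63, 87, 46, 89, 12] -> max=89
step 11: append 93 -> window=[87, 46, 89, 12, 93] -> max=93
step 12: append 80 -> window=[46, 89, 12, 93, 80] -> max=93
step 13: append 1 -> window=[89, 12, 93, 80, 1] -> max=93
step 14: append 59 -> window=[12, 93, 80, 1, 59] -> max=93
step 15: append 56 -> window=[93, 80, 1, 59, 56] -> max=93

Answer: 86 86 87 87 89 89 93 93 93 93 93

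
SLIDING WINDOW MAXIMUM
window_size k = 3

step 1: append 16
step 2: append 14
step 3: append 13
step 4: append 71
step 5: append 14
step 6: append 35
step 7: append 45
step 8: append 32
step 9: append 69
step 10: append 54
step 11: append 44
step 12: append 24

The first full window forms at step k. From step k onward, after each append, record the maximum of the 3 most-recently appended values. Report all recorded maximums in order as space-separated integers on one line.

step 1: append 16 -> window=[16] (not full yet)
step 2: append 14 -> window=[16, 14] (not full yet)
step 3: append 13 -> window=[16, 14, 13] -> max=16
step 4: append 71 -> window=[14, 13, 71] -> max=71
step 5: append 14 -> window=[13, 71, 14] -> max=71
step 6: append 35 -> window=[71, 14, 35] -> max=71
step 7: append 45 -> window=[14, 35, 45] -> max=45
step 8: append 32 -> window=[35, 45, 32] -> max=45
step 9: append 69 -> window=[45, 32, 69] -> max=69
step 10: append 54 -> window=[32, 69, 54] -> max=69
step 11: append 44 -> window=[69, 54, 44] -> max=69
step 12: append 24 -> window=[54, 44, 24] -> max=54

Answer: 16 71 71 71 45 45 69 69 69 54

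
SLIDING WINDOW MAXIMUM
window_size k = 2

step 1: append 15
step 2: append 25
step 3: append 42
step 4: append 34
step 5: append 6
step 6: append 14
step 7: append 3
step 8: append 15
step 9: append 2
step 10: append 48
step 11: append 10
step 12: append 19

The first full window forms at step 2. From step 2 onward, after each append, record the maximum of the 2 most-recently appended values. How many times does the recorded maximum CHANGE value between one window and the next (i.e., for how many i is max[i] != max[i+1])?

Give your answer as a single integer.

Answer: 6

Derivation:
step 1: append 15 -> window=[15] (not full yet)
step 2: append 25 -> window=[15, 25] -> max=25
step 3: append 42 -> window=[25, 42] -> max=42
step 4: append 34 -> window=[42, 34] -> max=42
step 5: append 6 -> window=[34, 6] -> max=34
step 6: append 14 -> window=[6, 14] -> max=14
step 7: append 3 -> window=[14, 3] -> max=14
step 8: append 15 -> window=[3, 15] -> max=15
step 9: append 2 -> window=[15, 2] -> max=15
step 10: append 48 -> window=[2, 48] -> max=48
step 11: append 10 -> window=[48, 10] -> max=48
step 12: append 19 -> window=[10, 19] -> max=19
Recorded maximums: 25 42 42 34 14 14 15 15 48 48 19
Changes between consecutive maximums: 6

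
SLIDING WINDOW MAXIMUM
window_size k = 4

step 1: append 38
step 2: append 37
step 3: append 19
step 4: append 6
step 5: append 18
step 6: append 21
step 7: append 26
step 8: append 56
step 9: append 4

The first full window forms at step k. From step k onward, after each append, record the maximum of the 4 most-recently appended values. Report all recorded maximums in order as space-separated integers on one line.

step 1: append 38 -> window=[38] (not full yet)
step 2: append 37 -> window=[38, 37] (not full yet)
step 3: append 19 -> window=[38, 37, 19] (not full yet)
step 4: append 6 -> window=[38, 37, 19, 6] -> max=38
step 5: append 18 -> window=[37, 19, 6, 18] -> max=37
step 6: append 21 -> window=[19, 6, 18, 21] -> max=21
step 7: append 26 -> window=[6, 18, 21, 26] -> max=26
step 8: append 56 -> window=[18, 21, 26, 56] -> max=56
step 9: append 4 -> window=[21, 26, 56, 4] -> max=56

Answer: 38 37 21 26 56 56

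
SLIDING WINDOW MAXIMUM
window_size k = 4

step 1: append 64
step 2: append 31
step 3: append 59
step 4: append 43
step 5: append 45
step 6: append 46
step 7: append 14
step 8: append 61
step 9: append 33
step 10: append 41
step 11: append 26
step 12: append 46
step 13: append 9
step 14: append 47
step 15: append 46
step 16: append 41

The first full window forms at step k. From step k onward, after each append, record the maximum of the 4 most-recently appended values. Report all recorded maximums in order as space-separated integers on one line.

Answer: 64 59 59 46 61 61 61 61 46 46 47 47 47

Derivation:
step 1: append 64 -> window=[64] (not full yet)
step 2: append 31 -> window=[64, 31] (not full yet)
step 3: append 59 -> window=[64, 31, 59] (not full yet)
step 4: append 43 -> window=[64, 31, 59, 43] -> max=64
step 5: append 45 -> window=[31, 59, 43, 45] -> max=59
step 6: append 46 -> window=[59, 43, 45, 46] -> max=59
step 7: append 14 -> window=[43, 45, 46, 14] -> max=46
step 8: append 61 -> window=[45, 46, 14, 61] -> max=61
step 9: append 33 -> window=[46, 14, 61, 33] -> max=61
step 10: append 41 -> window=[14, 61, 33, 41] -> max=61
step 11: append 26 -> window=[61, 33, 41, 26] -> max=61
step 12: append 46 -> window=[33, 41, 26, 46] -> max=46
step 13: append 9 -> window=[41, 26, 46, 9] -> max=46
step 14: append 47 -> window=[26, 46, 9, 47] -> max=47
step 15: append 46 -> window=[46, 9, 47, 46] -> max=47
step 16: append 41 -> window=[9, 47, 46, 41] -> max=47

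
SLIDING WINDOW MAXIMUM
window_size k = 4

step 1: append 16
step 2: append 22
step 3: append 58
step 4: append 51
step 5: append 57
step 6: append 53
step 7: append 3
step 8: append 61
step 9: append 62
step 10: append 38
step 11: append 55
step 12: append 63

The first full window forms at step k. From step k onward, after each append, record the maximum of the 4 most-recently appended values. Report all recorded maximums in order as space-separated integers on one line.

Answer: 58 58 58 57 61 62 62 62 63

Derivation:
step 1: append 16 -> window=[16] (not full yet)
step 2: append 22 -> window=[16, 22] (not full yet)
step 3: append 58 -> window=[16, 22, 58] (not full yet)
step 4: append 51 -> window=[16, 22, 58, 51] -> max=58
step 5: append 57 -> window=[22, 58, 51, 57] -> max=58
step 6: append 53 -> window=[58, 51, 57, 53] -> max=58
step 7: append 3 -> window=[51, 57, 53, 3] -> max=57
step 8: append 61 -> window=[57, 53, 3, 61] -> max=61
step 9: append 62 -> window=[53, 3, 61, 62] -> max=62
step 10: append 38 -> window=[3, 61, 62, 38] -> max=62
step 11: append 55 -> window=[61, 62, 38, 55] -> max=62
step 12: append 63 -> window=[62, 38, 55, 63] -> max=63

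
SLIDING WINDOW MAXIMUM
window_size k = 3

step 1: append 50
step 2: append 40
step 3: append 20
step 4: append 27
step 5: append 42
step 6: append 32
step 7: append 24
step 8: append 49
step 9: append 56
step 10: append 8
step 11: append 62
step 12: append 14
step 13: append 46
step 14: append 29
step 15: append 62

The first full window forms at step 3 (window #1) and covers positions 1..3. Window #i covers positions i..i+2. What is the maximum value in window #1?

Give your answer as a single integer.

step 1: append 50 -> window=[50] (not full yet)
step 2: append 40 -> window=[50, 40] (not full yet)
step 3: append 20 -> window=[50, 40, 20] -> max=50
Window #1 max = 50

Answer: 50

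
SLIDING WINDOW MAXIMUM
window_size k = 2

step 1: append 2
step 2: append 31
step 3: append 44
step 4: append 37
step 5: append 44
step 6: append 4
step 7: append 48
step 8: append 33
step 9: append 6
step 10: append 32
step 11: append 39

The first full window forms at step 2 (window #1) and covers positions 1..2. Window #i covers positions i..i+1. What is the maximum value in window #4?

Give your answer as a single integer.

step 1: append 2 -> window=[2] (not full yet)
step 2: append 31 -> window=[2, 31] -> max=31
step 3: append 44 -> window=[31, 44] -> max=44
step 4: append 37 -> window=[44, 37] -> max=44
step 5: append 44 -> window=[37, 44] -> max=44
Window #4 max = 44

Answer: 44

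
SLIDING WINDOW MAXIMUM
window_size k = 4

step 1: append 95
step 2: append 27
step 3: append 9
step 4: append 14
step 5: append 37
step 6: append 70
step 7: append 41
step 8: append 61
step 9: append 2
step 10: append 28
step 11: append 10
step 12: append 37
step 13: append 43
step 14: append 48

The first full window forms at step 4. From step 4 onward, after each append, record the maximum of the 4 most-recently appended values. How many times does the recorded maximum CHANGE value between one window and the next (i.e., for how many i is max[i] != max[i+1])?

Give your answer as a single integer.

step 1: append 95 -> window=[95] (not full yet)
step 2: append 27 -> window=[95, 27] (not full yet)
step 3: append 9 -> window=[95, 27, 9] (not full yet)
step 4: append 14 -> window=[95, 27, 9, 14] -> max=95
step 5: append 37 -> window=[27, 9, 14, 37] -> max=37
step 6: append 70 -> window=[9, 14, 37, 70] -> max=70
step 7: append 41 -> window=[14, 37, 70, 41] -> max=70
step 8: append 61 -> window=[37, 70, 41, 61] -> max=70
step 9: append 2 -> window=[70, 41, 61, 2] -> max=70
step 10: append 28 -> window=[41, 61, 2, 28] -> max=61
step 11: append 10 -> window=[61, 2, 28, 10] -> max=61
step 12: append 37 -> window=[2, 28, 10, 37] -> max=37
step 13: append 43 -> window=[28, 10, 37, 43] -> max=43
step 14: append 48 -> window=[10, 37, 43, 48] -> max=48
Recorded maximums: 95 37 70 70 70 70 61 61 37 43 48
Changes between consecutive maximums: 6

Answer: 6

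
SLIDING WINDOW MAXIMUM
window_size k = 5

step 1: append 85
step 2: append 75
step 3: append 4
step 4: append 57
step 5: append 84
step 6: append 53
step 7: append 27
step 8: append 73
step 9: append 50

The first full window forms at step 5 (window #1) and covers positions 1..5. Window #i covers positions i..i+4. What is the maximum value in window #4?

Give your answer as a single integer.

step 1: append 85 -> window=[85] (not full yet)
step 2: append 75 -> window=[85, 75] (not full yet)
step 3: append 4 -> window=[85, 75, 4] (not full yet)
step 4: append 57 -> window=[85, 75, 4, 57] (not full yet)
step 5: append 84 -> window=[85, 75, 4, 57, 84] -> max=85
step 6: append 53 -> window=[75, 4, 57, 84, 53] -> max=84
step 7: append 27 -> window=[4, 57, 84, 53, 27] -> max=84
step 8: append 73 -> window=[57, 84, 53, 27, 73] -> max=84
Window #4 max = 84

Answer: 84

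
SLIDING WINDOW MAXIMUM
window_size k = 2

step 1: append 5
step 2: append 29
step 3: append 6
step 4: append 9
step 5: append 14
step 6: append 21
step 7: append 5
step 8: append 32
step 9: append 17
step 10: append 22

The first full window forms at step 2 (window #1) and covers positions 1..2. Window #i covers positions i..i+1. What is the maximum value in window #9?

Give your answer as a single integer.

step 1: append 5 -> window=[5] (not full yet)
step 2: append 29 -> window=[5, 29] -> max=29
step 3: append 6 -> window=[29, 6] -> max=29
step 4: append 9 -> window=[6, 9] -> max=9
step 5: append 14 -> window=[9, 14] -> max=14
step 6: append 21 -> window=[14, 21] -> max=21
step 7: append 5 -> window=[21, 5] -> max=21
step 8: append 32 -> window=[5, 32] -> max=32
step 9: append 17 -> window=[32, 17] -> max=32
step 10: append 22 -> window=[17, 22] -> max=22
Window #9 max = 22

Answer: 22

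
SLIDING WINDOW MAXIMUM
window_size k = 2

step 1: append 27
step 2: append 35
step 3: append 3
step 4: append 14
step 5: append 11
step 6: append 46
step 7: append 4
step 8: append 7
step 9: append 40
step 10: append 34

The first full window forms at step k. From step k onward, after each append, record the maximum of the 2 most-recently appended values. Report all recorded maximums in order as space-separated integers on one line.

Answer: 35 35 14 14 46 46 7 40 40

Derivation:
step 1: append 27 -> window=[27] (not full yet)
step 2: append 35 -> window=[27, 35] -> max=35
step 3: append 3 -> window=[35, 3] -> max=35
step 4: append 14 -> window=[3, 14] -> max=14
step 5: append 11 -> window=[14, 11] -> max=14
step 6: append 46 -> window=[11, 46] -> max=46
step 7: append 4 -> window=[46, 4] -> max=46
step 8: append 7 -> window=[4, 7] -> max=7
step 9: append 40 -> window=[7, 40] -> max=40
step 10: append 34 -> window=[40, 34] -> max=40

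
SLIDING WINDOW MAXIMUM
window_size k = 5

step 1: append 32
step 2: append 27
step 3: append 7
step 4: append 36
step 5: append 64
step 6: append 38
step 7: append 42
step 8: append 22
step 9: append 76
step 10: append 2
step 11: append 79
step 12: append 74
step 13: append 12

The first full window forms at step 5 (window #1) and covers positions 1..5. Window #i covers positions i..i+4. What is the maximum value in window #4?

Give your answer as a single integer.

step 1: append 32 -> window=[32] (not full yet)
step 2: append 27 -> window=[32, 27] (not full yet)
step 3: append 7 -> window=[32, 27, 7] (not full yet)
step 4: append 36 -> window=[32, 27, 7, 36] (not full yet)
step 5: append 64 -> window=[32, 27, 7, 36, 64] -> max=64
step 6: append 38 -> window=[27, 7, 36, 64, 38] -> max=64
step 7: append 42 -> window=[7, 36, 64, 38, 42] -> max=64
step 8: append 22 -> window=[36, 64, 38, 42, 22] -> max=64
Window #4 max = 64

Answer: 64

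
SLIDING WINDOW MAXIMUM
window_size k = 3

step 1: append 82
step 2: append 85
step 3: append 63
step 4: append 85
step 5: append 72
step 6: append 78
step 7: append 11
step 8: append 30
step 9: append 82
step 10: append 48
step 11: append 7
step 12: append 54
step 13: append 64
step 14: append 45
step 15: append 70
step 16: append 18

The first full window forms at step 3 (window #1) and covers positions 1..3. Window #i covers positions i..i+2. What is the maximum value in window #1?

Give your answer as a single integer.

Answer: 85

Derivation:
step 1: append 82 -> window=[82] (not full yet)
step 2: append 85 -> window=[82, 85] (not full yet)
step 3: append 63 -> window=[82, 85, 63] -> max=85
Window #1 max = 85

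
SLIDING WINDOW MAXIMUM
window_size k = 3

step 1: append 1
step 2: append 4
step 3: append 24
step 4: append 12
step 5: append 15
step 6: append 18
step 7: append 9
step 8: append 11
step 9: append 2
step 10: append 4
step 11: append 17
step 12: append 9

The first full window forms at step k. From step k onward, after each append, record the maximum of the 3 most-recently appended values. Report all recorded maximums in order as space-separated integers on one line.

step 1: append 1 -> window=[1] (not full yet)
step 2: append 4 -> window=[1, 4] (not full yet)
step 3: append 24 -> window=[1, 4, 24] -> max=24
step 4: append 12 -> window=[4, 24, 12] -> max=24
step 5: append 15 -> window=[24, 12, 15] -> max=24
step 6: append 18 -> window=[12, 15, 18] -> max=18
step 7: append 9 -> window=[15, 18, 9] -> max=18
step 8: append 11 -> window=[18, 9, 11] -> max=18
step 9: append 2 -> window=[9, 11, 2] -> max=11
step 10: append 4 -> window=[11, 2, 4] -> max=11
step 11: append 17 -> window=[2, 4, 17] -> max=17
step 12: append 9 -> window=[4, 17, 9] -> max=17

Answer: 24 24 24 18 18 18 11 11 17 17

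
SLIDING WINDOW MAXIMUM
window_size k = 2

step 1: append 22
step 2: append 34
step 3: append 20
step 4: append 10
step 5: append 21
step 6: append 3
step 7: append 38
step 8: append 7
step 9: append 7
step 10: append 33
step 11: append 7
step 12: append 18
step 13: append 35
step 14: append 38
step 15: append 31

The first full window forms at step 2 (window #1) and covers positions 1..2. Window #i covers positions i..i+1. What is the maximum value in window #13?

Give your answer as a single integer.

Answer: 38

Derivation:
step 1: append 22 -> window=[22] (not full yet)
step 2: append 34 -> window=[22, 34] -> max=34
step 3: append 20 -> window=[34, 20] -> max=34
step 4: append 10 -> window=[20, 10] -> max=20
step 5: append 21 -> window=[10, 21] -> max=21
step 6: append 3 -> window=[21, 3] -> max=21
step 7: append 38 -> window=[3, 38] -> max=38
step 8: append 7 -> window=[38, 7] -> max=38
step 9: append 7 -> window=[7, 7] -> max=7
step 10: append 33 -> window=[7, 33] -> max=33
step 11: append 7 -> window=[33, 7] -> max=33
step 12: append 18 -> window=[7, 18] -> max=18
step 13: append 35 -> window=[18, 35] -> max=35
step 14: append 38 -> window=[35, 38] -> max=38
Window #13 max = 38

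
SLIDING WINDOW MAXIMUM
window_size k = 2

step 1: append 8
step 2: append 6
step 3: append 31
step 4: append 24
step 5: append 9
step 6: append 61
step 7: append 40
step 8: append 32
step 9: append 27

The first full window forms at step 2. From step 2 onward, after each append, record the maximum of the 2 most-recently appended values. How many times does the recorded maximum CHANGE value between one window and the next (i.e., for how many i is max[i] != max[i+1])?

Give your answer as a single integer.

step 1: append 8 -> window=[8] (not full yet)
step 2: append 6 -> window=[8, 6] -> max=8
step 3: append 31 -> window=[6, 31] -> max=31
step 4: append 24 -> window=[31, 24] -> max=31
step 5: append 9 -> window=[24, 9] -> max=24
step 6: append 61 -> window=[9, 61] -> max=61
step 7: append 40 -> window=[61, 40] -> max=61
step 8: append 32 -> window=[40, 32] -> max=40
step 9: append 27 -> window=[32, 27] -> max=32
Recorded maximums: 8 31 31 24 61 61 40 32
Changes between consecutive maximums: 5

Answer: 5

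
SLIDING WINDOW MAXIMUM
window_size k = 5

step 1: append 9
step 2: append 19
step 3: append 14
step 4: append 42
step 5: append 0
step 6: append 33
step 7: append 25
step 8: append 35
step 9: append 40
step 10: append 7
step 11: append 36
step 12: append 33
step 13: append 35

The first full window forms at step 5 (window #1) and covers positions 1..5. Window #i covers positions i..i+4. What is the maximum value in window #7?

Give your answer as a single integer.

Answer: 40

Derivation:
step 1: append 9 -> window=[9] (not full yet)
step 2: append 19 -> window=[9, 19] (not full yet)
step 3: append 14 -> window=[9, 19, 14] (not full yet)
step 4: append 42 -> window=[9, 19, 14, 42] (not full yet)
step 5: append 0 -> window=[9, 19, 14, 42, 0] -> max=42
step 6: append 33 -> window=[19, 14, 42, 0, 33] -> max=42
step 7: append 25 -> window=[14, 42, 0, 33, 25] -> max=42
step 8: append 35 -> window=[42, 0, 33, 25, 35] -> max=42
step 9: append 40 -> window=[0, 33, 25, 35, 40] -> max=40
step 10: append 7 -> window=[33, 25, 35, 40, 7] -> max=40
step 11: append 36 -> window=[25, 35, 40, 7, 36] -> max=40
Window #7 max = 40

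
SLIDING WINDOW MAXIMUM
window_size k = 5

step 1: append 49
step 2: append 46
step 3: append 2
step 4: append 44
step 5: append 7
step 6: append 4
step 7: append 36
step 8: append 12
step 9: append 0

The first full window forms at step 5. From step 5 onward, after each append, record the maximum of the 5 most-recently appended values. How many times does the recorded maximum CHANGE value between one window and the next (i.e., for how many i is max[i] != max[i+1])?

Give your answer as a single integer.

Answer: 3

Derivation:
step 1: append 49 -> window=[49] (not full yet)
step 2: append 46 -> window=[49, 46] (not full yet)
step 3: append 2 -> window=[49, 46, 2] (not full yet)
step 4: append 44 -> window=[49, 46, 2, 44] (not full yet)
step 5: append 7 -> window=[49, 46, 2, 44, 7] -> max=49
step 6: append 4 -> window=[46, 2, 44, 7, 4] -> max=46
step 7: append 36 -> window=[2, 44, 7, 4, 36] -> max=44
step 8: append 12 -> window=[44, 7, 4, 36, 12] -> max=44
step 9: append 0 -> window=[7, 4, 36, 12, 0] -> max=36
Recorded maximums: 49 46 44 44 36
Changes between consecutive maximums: 3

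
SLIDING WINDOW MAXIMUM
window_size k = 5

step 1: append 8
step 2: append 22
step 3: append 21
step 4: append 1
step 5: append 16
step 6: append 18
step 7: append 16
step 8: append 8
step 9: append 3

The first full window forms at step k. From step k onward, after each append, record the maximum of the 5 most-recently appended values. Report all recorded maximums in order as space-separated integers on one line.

step 1: append 8 -> window=[8] (not full yet)
step 2: append 22 -> window=[8, 22] (not full yet)
step 3: append 21 -> window=[8, 22, 21] (not full yet)
step 4: append 1 -> window=[8, 22, 21, 1] (not full yet)
step 5: append 16 -> window=[8, 22, 21, 1, 16] -> max=22
step 6: append 18 -> window=[22, 21, 1, 16, 18] -> max=22
step 7: append 16 -> window=[21, 1, 16, 18, 16] -> max=21
step 8: append 8 -> window=[1, 16, 18, 16, 8] -> max=18
step 9: append 3 -> window=[16, 18, 16, 8, 3] -> max=18

Answer: 22 22 21 18 18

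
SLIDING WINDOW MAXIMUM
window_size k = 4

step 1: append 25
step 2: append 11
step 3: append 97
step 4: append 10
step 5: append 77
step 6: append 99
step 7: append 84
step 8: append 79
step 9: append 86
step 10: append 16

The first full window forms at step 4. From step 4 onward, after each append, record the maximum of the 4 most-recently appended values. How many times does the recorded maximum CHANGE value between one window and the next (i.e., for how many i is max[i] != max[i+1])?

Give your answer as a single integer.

Answer: 2

Derivation:
step 1: append 25 -> window=[25] (not full yet)
step 2: append 11 -> window=[25, 11] (not full yet)
step 3: append 97 -> window=[25, 11, 97] (not full yet)
step 4: append 10 -> window=[25, 11, 97, 10] -> max=97
step 5: append 77 -> window=[11, 97, 10, 77] -> max=97
step 6: append 99 -> window=[97, 10, 77, 99] -> max=99
step 7: append 84 -> window=[10, 77, 99, 84] -> max=99
step 8: append 79 -> window=[77, 99, 84, 79] -> max=99
step 9: append 86 -> window=[99, 84, 79, 86] -> max=99
step 10: append 16 -> window=[84, 79, 86, 16] -> max=86
Recorded maximums: 97 97 99 99 99 99 86
Changes between consecutive maximums: 2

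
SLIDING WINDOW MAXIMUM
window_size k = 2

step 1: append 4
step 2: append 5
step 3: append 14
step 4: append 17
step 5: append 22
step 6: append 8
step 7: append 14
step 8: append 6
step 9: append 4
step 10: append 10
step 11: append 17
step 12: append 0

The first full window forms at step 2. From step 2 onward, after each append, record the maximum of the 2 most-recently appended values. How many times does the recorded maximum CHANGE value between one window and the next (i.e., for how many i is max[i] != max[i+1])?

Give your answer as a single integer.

step 1: append 4 -> window=[4] (not full yet)
step 2: append 5 -> window=[4, 5] -> max=5
step 3: append 14 -> window=[5, 14] -> max=14
step 4: append 17 -> window=[14, 17] -> max=17
step 5: append 22 -> window=[17, 22] -> max=22
step 6: append 8 -> window=[22, 8] -> max=22
step 7: append 14 -> window=[8, 14] -> max=14
step 8: append 6 -> window=[14, 6] -> max=14
step 9: append 4 -> window=[6, 4] -> max=6
step 10: append 10 -> window=[4, 10] -> max=10
step 11: append 17 -> window=[10, 17] -> max=17
step 12: append 0 -> window=[17, 0] -> max=17
Recorded maximums: 5 14 17 22 22 14 14 6 10 17 17
Changes between consecutive maximums: 7

Answer: 7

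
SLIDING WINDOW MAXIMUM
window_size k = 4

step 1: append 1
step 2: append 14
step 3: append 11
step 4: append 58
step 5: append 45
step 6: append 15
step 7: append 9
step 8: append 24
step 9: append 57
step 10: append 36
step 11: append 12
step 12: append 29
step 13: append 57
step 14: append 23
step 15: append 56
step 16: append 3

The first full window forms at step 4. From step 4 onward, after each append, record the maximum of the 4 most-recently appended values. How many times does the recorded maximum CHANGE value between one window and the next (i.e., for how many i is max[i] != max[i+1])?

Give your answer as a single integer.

Answer: 2

Derivation:
step 1: append 1 -> window=[1] (not full yet)
step 2: append 14 -> window=[1, 14] (not full yet)
step 3: append 11 -> window=[1, 14, 11] (not full yet)
step 4: append 58 -> window=[1, 14, 11, 58] -> max=58
step 5: append 45 -> window=[14, 11, 58, 45] -> max=58
step 6: append 15 -> window=[11, 58, 45, 15] -> max=58
step 7: append 9 -> window=[58, 45, 15, 9] -> max=58
step 8: append 24 -> window=[45, 15, 9, 24] -> max=45
step 9: append 57 -> window=[15, 9, 24, 57] -> max=57
step 10: append 36 -> window=[9, 24, 57, 36] -> max=57
step 11: append 12 -> window=[24, 57, 36, 12] -> max=57
step 12: append 29 -> window=[57, 36, 12, 29] -> max=57
step 13: append 57 -> window=[36, 12, 29, 57] -> max=57
step 14: append 23 -> window=[12, 29, 57, 23] -> max=57
step 15: append 56 -> window=[29, 57, 23, 56] -> max=57
step 16: append 3 -> window=[57, 23, 56, 3] -> max=57
Recorded maximums: 58 58 58 58 45 57 57 57 57 57 57 57 57
Changes between consecutive maximums: 2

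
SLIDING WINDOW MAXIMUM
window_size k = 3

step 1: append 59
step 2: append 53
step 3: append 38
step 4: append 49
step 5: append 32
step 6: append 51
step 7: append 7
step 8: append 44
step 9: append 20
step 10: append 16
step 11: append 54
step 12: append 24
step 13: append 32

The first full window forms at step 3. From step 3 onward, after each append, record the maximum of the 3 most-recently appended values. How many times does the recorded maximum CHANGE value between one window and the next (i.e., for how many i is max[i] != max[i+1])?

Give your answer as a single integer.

step 1: append 59 -> window=[59] (not full yet)
step 2: append 53 -> window=[59, 53] (not full yet)
step 3: append 38 -> window=[59, 53, 38] -> max=59
step 4: append 49 -> window=[53, 38, 49] -> max=53
step 5: append 32 -> window=[38, 49, 32] -> max=49
step 6: append 51 -> window=[49, 32, 51] -> max=51
step 7: append 7 -> window=[32, 51, 7] -> max=51
step 8: append 44 -> window=[51, 7, 44] -> max=51
step 9: append 20 -> window=[7, 44, 20] -> max=44
step 10: append 16 -> window=[44, 20, 16] -> max=44
step 11: append 54 -> window=[20, 16, 54] -> max=54
step 12: append 24 -> window=[16, 54, 24] -> max=54
step 13: append 32 -> window=[54, 24, 32] -> max=54
Recorded maximums: 59 53 49 51 51 51 44 44 54 54 54
Changes between consecutive maximums: 5

Answer: 5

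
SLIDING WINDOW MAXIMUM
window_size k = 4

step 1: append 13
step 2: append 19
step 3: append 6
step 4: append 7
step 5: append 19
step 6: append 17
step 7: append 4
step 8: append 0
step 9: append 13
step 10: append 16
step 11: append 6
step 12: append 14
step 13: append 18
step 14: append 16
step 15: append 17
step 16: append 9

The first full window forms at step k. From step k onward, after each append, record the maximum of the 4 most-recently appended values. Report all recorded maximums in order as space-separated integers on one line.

Answer: 19 19 19 19 19 17 16 16 16 18 18 18 18

Derivation:
step 1: append 13 -> window=[13] (not full yet)
step 2: append 19 -> window=[13, 19] (not full yet)
step 3: append 6 -> window=[13, 19, 6] (not full yet)
step 4: append 7 -> window=[13, 19, 6, 7] -> max=19
step 5: append 19 -> window=[19, 6, 7, 19] -> max=19
step 6: append 17 -> window=[6, 7, 19, 17] -> max=19
step 7: append 4 -> window=[7, 19, 17, 4] -> max=19
step 8: append 0 -> window=[19, 17, 4, 0] -> max=19
step 9: append 13 -> window=[17, 4, 0, 13] -> max=17
step 10: append 16 -> window=[4, 0, 13, 16] -> max=16
step 11: append 6 -> window=[0, 13, 16, 6] -> max=16
step 12: append 14 -> window=[13, 16, 6, 14] -> max=16
step 13: append 18 -> window=[16, 6, 14, 18] -> max=18
step 14: append 16 -> window=[6, 14, 18, 16] -> max=18
step 15: append 17 -> window=[14, 18, 16, 17] -> max=18
step 16: append 9 -> window=[18, 16, 17, 9] -> max=18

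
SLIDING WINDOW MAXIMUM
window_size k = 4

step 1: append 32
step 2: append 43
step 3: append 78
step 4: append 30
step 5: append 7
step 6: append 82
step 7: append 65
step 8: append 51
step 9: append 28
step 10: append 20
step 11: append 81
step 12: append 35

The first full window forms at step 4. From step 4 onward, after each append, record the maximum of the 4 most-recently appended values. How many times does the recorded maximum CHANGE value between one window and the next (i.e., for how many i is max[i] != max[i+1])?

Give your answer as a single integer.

Answer: 3

Derivation:
step 1: append 32 -> window=[32] (not full yet)
step 2: append 43 -> window=[32, 43] (not full yet)
step 3: append 78 -> window=[32, 43, 78] (not full yet)
step 4: append 30 -> window=[32, 43, 78, 30] -> max=78
step 5: append 7 -> window=[43, 78, 30, 7] -> max=78
step 6: append 82 -> window=[78, 30, 7, 82] -> max=82
step 7: append 65 -> window=[30, 7, 82, 65] -> max=82
step 8: append 51 -> window=[7, 82, 65, 51] -> max=82
step 9: append 28 -> window=[82, 65, 51, 28] -> max=82
step 10: append 20 -> window=[65, 51, 28, 20] -> max=65
step 11: append 81 -> window=[51, 28, 20, 81] -> max=81
step 12: append 35 -> window=[28, 20, 81, 35] -> max=81
Recorded maximums: 78 78 82 82 82 82 65 81 81
Changes between consecutive maximums: 3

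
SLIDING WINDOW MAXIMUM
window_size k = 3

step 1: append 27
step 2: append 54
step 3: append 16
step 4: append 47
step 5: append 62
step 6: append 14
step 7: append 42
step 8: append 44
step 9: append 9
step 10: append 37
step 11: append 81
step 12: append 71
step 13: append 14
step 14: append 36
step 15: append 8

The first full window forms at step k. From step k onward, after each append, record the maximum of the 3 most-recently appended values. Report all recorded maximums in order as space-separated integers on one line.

Answer: 54 54 62 62 62 44 44 44 81 81 81 71 36

Derivation:
step 1: append 27 -> window=[27] (not full yet)
step 2: append 54 -> window=[27, 54] (not full yet)
step 3: append 16 -> window=[27, 54, 16] -> max=54
step 4: append 47 -> window=[54, 16, 47] -> max=54
step 5: append 62 -> window=[16, 47, 62] -> max=62
step 6: append 14 -> window=[47, 62, 14] -> max=62
step 7: append 42 -> window=[62, 14, 42] -> max=62
step 8: append 44 -> window=[14, 42, 44] -> max=44
step 9: append 9 -> window=[42, 44, 9] -> max=44
step 10: append 37 -> window=[44, 9, 37] -> max=44
step 11: append 81 -> window=[9, 37, 81] -> max=81
step 12: append 71 -> window=[37, 81, 71] -> max=81
step 13: append 14 -> window=[81, 71, 14] -> max=81
step 14: append 36 -> window=[71, 14, 36] -> max=71
step 15: append 8 -> window=[14, 36, 8] -> max=36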